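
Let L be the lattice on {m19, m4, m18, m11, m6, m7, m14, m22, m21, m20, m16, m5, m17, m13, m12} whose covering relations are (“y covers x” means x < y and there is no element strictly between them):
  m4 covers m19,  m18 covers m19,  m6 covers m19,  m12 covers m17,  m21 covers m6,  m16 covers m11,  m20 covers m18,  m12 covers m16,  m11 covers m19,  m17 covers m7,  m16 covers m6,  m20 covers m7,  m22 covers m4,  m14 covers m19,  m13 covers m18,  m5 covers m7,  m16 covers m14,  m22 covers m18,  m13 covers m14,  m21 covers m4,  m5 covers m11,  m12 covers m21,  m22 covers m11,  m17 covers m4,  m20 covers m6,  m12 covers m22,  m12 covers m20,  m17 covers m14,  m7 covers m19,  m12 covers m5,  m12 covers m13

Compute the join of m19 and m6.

Common upper bounds of {m19, m6}: m12, m16, m20, m21, m6.
The least among these is m6.

m6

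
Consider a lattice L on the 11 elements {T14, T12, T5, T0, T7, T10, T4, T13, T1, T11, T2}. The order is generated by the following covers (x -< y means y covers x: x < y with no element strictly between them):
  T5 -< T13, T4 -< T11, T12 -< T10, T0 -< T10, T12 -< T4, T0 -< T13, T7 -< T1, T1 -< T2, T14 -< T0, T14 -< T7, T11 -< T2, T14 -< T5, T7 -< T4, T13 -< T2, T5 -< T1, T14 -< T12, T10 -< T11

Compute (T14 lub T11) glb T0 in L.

T0

T14 ∨ T11 = T11
T11 ∧ T0 = T0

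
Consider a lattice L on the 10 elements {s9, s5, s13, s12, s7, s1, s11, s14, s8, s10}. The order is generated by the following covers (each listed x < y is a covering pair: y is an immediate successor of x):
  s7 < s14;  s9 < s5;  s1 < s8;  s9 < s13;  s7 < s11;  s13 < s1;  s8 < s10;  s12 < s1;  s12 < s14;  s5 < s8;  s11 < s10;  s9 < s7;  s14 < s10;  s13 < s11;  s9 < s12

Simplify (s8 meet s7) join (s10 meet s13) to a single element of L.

s13

s8 ∧ s7 = s9
s10 ∧ s13 = s13
s9 ∨ s13 = s13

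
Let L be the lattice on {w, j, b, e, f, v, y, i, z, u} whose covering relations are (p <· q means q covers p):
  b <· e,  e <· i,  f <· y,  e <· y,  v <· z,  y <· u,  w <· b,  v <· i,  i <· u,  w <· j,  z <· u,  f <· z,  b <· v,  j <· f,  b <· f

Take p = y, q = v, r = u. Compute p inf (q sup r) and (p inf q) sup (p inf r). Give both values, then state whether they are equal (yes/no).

q sup r = u, so p inf (q sup r) = y inf u = y.
p inf q = b and p inf r = y, so (p inf q) sup (p inf r) = b sup y = y.
Equal: yes.

y; y; yes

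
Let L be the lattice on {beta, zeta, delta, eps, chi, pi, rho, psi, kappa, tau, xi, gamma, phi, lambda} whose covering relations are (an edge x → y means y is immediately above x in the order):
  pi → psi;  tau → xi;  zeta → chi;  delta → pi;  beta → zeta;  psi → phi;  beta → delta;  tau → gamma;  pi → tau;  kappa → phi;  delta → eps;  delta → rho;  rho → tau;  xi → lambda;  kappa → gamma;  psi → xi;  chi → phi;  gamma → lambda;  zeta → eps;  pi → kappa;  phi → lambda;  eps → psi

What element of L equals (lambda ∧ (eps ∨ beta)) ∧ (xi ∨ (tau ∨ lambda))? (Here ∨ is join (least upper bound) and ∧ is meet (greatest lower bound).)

eps

eps ∨ beta = eps
lambda ∧ eps = eps
tau ∨ lambda = lambda
xi ∨ lambda = lambda
eps ∧ lambda = eps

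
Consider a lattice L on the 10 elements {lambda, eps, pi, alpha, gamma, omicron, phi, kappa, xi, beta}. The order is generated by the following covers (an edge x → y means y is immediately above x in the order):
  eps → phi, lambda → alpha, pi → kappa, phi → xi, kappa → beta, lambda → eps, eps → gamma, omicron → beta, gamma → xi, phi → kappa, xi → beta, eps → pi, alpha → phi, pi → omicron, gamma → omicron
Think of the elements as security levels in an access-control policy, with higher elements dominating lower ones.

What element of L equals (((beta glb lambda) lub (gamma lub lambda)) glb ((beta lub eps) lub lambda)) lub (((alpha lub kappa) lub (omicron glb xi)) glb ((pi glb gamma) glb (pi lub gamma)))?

gamma

beta ∧ lambda = lambda
gamma ∨ lambda = gamma
lambda ∨ gamma = gamma
beta ∨ eps = beta
beta ∨ lambda = beta
gamma ∧ beta = gamma
alpha ∨ kappa = kappa
omicron ∧ xi = gamma
kappa ∨ gamma = beta
pi ∧ gamma = eps
pi ∨ gamma = omicron
eps ∧ omicron = eps
beta ∧ eps = eps
gamma ∨ eps = gamma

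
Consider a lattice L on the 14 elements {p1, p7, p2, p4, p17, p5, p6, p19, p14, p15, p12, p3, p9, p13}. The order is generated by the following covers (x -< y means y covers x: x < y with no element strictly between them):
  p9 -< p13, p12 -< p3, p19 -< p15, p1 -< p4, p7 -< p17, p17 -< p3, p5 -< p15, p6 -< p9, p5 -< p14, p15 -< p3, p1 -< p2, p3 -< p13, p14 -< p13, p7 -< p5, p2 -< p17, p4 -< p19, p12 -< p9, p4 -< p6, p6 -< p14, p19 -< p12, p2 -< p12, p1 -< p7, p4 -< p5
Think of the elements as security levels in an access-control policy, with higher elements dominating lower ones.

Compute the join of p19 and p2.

p12

Common upper bounds of {p19, p2}: p12, p13, p3, p9.
The least among these is p12.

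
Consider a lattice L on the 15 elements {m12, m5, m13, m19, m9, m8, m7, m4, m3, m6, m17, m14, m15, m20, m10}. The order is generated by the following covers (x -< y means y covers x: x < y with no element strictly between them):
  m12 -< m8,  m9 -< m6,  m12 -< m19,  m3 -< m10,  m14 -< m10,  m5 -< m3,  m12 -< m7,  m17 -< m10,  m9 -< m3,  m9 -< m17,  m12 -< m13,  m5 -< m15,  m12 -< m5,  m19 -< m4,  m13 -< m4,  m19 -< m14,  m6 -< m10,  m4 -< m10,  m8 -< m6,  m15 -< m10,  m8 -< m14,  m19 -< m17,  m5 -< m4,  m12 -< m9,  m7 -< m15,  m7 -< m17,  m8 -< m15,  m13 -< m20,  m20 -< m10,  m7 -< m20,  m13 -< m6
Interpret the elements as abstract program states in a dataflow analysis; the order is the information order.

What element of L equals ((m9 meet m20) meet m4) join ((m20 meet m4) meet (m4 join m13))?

m9 ∧ m20 = m12
m12 ∧ m4 = m12
m20 ∧ m4 = m13
m4 ∨ m13 = m4
m13 ∧ m4 = m13
m12 ∨ m13 = m13

m13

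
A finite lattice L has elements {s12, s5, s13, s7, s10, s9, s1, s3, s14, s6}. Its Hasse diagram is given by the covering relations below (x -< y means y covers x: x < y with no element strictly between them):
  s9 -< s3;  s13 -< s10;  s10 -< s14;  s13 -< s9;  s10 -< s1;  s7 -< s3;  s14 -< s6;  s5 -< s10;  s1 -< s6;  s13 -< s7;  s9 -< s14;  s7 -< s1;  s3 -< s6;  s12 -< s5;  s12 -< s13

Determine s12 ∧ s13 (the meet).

s12

Common lower bounds of {s12, s13}: s12.
The greatest among these is s12.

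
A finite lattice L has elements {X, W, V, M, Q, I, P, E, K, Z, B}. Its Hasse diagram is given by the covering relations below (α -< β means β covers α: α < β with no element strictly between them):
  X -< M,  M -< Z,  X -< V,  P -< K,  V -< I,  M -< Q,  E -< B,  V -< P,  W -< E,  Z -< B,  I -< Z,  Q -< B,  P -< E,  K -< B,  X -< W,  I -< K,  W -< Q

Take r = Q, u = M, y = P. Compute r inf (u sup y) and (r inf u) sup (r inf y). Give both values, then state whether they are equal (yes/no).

Q; M; no

u sup y = B, so r inf (u sup y) = Q inf B = Q.
r inf u = M and r inf y = X, so (r inf u) sup (r inf y) = M sup X = M.
Equal: no.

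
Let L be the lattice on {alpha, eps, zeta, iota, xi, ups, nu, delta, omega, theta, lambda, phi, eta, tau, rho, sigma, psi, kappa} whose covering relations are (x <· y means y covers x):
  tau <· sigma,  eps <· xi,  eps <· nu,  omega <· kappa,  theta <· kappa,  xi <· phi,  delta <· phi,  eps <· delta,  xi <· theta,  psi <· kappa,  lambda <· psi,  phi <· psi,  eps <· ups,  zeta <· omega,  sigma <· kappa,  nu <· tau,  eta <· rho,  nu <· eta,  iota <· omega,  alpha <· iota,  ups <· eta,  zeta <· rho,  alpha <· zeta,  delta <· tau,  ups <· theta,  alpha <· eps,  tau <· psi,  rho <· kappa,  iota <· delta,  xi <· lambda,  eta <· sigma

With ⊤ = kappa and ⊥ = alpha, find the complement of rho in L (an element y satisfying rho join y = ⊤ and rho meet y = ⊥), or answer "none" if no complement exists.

Need y with rho ∨ y = kappa and rho ∧ y = alpha.
Checking each element gives: iota.

iota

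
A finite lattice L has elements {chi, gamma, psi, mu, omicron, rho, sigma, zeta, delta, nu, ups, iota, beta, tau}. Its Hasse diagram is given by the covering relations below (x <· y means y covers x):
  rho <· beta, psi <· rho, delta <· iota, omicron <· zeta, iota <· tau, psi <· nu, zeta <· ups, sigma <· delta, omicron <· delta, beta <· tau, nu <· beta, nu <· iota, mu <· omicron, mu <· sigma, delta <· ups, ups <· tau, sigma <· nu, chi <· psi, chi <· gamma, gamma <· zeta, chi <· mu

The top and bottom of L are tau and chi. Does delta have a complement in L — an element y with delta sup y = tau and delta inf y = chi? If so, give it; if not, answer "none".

rho

Need y with delta ∨ y = tau and delta ∧ y = chi.
Checking each element gives: rho.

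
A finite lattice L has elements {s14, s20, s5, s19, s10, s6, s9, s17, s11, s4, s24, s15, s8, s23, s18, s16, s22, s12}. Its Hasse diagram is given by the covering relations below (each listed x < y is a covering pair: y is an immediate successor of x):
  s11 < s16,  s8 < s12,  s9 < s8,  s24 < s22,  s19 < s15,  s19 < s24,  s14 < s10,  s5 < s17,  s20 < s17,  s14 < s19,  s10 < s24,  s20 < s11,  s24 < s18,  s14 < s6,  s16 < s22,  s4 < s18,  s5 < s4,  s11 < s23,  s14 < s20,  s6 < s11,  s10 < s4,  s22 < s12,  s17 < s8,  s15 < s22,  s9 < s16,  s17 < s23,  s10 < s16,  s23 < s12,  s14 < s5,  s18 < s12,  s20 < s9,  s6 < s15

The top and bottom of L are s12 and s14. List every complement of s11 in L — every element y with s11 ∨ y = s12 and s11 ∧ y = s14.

Need y with s11 ∨ y = s12 and s11 ∧ y = s14.
Checking each element gives: s18, s4.

s18, s4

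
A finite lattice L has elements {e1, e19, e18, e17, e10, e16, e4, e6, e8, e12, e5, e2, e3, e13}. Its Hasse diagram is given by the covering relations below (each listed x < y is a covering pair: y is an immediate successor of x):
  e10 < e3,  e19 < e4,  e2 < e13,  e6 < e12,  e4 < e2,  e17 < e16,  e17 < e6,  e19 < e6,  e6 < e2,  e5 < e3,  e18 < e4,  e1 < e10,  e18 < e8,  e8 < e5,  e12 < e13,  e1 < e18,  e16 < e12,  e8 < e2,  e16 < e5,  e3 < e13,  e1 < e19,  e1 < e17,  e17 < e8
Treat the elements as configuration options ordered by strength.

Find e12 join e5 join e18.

Common upper bounds of {e12, e5, e18}: e13.
The least among these is e13.

e13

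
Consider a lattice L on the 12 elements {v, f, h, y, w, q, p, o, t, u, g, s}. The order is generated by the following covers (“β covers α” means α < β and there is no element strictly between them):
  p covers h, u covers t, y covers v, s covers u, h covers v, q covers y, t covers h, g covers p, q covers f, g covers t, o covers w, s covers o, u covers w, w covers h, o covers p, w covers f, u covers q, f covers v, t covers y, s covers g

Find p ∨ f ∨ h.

o

Common upper bounds of {p, f, h}: o, s.
The least among these is o.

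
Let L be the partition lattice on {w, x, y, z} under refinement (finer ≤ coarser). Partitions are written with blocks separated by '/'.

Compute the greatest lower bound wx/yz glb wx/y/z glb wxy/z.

wx/y/z

The meet (common refinement) of wx/yz, wx/y/z, wxy/z intersects blocks pairwise, giving wx/y/z.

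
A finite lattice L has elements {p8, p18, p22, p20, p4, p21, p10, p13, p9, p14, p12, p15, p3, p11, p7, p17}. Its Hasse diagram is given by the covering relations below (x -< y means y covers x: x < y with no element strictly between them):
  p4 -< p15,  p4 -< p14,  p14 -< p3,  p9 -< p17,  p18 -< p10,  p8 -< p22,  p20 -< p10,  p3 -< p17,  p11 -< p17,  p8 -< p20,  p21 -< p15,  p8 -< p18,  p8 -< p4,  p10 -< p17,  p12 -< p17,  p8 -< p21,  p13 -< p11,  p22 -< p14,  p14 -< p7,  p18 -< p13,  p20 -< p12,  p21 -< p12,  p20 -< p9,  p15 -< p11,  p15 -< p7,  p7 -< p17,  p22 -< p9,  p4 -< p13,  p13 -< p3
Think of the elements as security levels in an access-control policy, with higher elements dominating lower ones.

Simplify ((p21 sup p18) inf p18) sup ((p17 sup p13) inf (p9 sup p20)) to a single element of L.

p17

p21 ∨ p18 = p11
p11 ∧ p18 = p18
p17 ∨ p13 = p17
p9 ∨ p20 = p9
p17 ∧ p9 = p9
p18 ∨ p9 = p17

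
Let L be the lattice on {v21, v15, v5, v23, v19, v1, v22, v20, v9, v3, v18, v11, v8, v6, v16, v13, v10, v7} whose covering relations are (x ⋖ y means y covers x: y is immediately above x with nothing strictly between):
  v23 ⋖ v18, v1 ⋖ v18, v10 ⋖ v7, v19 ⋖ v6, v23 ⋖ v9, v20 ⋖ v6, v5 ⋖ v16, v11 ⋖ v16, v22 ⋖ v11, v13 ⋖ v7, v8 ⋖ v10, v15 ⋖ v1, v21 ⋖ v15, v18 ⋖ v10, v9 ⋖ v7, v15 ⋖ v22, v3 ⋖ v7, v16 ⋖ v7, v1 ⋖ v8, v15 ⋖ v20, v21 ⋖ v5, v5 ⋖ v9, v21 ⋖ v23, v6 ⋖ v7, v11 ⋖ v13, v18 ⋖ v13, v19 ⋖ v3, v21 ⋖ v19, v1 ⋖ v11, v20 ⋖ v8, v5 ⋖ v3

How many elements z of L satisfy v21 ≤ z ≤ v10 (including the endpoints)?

The interval [v21, v10] = {v1, v10, v15, v18, v20, v21, v23, v8}, which has 8 elements.

8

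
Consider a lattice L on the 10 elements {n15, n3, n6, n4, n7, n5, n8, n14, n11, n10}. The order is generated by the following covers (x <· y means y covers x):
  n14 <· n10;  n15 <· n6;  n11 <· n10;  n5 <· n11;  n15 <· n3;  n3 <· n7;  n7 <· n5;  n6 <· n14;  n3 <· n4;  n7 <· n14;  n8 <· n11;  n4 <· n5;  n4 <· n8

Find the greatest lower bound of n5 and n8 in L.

n4

Common lower bounds of {n5, n8}: n15, n3, n4.
The greatest among these is n4.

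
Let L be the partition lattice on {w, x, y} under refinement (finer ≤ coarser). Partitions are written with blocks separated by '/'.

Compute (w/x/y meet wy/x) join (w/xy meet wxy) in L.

w/x/y ∧ wy/x = w/x/y
w/xy ∧ wxy = w/xy
w/x/y ∨ w/xy = w/xy

w/xy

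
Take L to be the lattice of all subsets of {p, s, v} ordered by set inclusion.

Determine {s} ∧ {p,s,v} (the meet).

Common lower bounds of {{s}, {p,s,v}}: {s}, {}.
The greatest among these is {s}.

{s}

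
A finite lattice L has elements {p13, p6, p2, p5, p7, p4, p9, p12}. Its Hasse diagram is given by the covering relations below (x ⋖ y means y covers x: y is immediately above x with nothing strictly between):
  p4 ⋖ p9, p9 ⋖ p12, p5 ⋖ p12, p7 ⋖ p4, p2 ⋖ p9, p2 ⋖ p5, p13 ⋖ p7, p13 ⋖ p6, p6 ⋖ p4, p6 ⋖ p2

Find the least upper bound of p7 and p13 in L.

p7

Common upper bounds of {p7, p13}: p12, p4, p7, p9.
The least among these is p7.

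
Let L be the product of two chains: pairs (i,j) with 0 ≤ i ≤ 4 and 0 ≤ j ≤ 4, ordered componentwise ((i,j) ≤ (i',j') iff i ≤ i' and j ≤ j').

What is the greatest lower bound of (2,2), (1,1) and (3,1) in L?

(1,1)

In a product of chains, the meet is componentwise min, giving (1,1).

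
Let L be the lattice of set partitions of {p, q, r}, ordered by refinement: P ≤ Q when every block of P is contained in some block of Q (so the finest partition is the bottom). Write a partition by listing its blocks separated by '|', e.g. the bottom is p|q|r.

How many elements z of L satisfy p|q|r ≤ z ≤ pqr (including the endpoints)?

The interval [p|q|r, pqr] = {pqr, pq|r, pr|q, p|qr, p|q|r}, which has 5 elements.

5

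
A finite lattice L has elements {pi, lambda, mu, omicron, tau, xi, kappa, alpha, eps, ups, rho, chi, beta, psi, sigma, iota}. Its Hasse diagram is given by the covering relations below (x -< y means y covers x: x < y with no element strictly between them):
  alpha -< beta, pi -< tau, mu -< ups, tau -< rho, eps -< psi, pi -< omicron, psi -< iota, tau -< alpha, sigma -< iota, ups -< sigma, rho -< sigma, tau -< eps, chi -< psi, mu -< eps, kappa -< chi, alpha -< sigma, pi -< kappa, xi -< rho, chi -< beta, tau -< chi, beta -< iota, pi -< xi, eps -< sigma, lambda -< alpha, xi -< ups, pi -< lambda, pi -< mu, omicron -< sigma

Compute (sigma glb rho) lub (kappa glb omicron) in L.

sigma ∧ rho = rho
kappa ∧ omicron = pi
rho ∨ pi = rho

rho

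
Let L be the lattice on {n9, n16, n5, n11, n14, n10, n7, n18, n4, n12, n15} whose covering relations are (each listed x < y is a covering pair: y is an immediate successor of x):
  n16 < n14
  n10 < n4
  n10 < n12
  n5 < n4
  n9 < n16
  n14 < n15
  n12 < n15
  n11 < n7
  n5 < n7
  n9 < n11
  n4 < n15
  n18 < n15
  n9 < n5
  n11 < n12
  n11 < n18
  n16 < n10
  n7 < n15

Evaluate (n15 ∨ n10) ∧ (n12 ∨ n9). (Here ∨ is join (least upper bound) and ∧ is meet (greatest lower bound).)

n12

n15 ∨ n10 = n15
n12 ∨ n9 = n12
n15 ∧ n12 = n12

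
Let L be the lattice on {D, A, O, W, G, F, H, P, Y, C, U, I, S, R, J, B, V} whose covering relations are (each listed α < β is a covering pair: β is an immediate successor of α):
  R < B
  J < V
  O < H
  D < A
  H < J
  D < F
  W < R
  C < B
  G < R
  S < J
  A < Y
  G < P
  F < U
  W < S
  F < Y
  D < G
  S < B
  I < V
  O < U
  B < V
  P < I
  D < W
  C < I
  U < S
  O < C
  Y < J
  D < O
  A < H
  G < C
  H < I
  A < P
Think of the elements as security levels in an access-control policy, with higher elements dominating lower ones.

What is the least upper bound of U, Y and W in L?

Common upper bounds of {U, Y, W}: J, V.
The least among these is J.

J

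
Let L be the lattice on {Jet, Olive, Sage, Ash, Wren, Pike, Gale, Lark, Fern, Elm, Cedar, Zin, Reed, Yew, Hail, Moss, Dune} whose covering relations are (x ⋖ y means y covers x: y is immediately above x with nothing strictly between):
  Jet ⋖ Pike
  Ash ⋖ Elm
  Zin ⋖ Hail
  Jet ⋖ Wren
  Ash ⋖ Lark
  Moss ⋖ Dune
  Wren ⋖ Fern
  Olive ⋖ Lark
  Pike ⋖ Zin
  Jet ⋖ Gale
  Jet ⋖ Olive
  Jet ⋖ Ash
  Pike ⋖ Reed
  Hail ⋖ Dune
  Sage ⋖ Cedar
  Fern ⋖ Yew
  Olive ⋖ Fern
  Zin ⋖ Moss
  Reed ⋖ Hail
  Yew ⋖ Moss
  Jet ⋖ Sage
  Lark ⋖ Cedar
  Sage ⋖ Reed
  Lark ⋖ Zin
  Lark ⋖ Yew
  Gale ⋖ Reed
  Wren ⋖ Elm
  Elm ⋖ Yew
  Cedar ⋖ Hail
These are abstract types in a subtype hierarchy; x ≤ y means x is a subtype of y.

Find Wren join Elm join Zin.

Moss

Common upper bounds of {Wren, Elm, Zin}: Dune, Moss.
The least among these is Moss.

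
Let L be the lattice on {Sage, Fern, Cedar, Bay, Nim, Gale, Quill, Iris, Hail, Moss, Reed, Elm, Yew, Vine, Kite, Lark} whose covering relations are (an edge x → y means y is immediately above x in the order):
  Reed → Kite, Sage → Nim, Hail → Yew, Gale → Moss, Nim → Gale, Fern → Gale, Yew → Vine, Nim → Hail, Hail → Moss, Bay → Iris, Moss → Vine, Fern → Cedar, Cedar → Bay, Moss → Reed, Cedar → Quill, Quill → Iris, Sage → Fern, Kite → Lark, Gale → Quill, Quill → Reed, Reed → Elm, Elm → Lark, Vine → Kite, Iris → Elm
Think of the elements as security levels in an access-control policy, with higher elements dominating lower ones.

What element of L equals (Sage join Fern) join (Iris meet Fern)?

Sage ∨ Fern = Fern
Iris ∧ Fern = Fern
Fern ∨ Fern = Fern

Fern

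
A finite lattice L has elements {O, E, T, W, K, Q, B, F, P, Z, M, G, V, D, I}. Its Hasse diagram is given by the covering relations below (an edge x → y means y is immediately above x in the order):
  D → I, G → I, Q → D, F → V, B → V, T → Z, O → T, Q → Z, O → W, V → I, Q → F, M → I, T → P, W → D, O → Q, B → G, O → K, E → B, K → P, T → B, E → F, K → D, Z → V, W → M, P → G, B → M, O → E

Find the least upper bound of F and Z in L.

V

Common upper bounds of {F, Z}: I, V.
The least among these is V.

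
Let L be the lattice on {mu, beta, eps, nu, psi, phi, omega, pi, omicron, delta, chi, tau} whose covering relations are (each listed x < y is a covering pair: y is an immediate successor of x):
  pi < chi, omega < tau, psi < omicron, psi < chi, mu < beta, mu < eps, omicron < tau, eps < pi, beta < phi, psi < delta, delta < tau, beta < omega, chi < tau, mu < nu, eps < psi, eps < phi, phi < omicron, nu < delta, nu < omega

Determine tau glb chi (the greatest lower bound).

Common lower bounds of {tau, chi}: chi, eps, mu, pi, psi.
The greatest among these is chi.

chi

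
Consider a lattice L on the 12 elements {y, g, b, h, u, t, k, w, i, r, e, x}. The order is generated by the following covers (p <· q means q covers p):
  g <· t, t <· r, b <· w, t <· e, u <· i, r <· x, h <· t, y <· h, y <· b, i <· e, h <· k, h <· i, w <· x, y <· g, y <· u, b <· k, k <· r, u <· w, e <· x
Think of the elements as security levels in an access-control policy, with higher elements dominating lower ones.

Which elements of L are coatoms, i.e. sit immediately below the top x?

e, r, w

The coatoms are exactly the elements covered by x: e, r, w.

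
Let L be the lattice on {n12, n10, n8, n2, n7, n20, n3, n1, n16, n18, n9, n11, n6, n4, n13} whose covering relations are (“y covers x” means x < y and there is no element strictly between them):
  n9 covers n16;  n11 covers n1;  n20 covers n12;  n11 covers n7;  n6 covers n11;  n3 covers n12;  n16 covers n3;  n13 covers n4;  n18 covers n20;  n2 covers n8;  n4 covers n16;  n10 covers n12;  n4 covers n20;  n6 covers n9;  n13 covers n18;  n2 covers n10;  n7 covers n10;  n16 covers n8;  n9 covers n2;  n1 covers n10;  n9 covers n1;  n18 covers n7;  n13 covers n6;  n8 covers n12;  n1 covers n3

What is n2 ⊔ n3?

Common upper bounds of {n2, n3}: n13, n6, n9.
The least among these is n9.

n9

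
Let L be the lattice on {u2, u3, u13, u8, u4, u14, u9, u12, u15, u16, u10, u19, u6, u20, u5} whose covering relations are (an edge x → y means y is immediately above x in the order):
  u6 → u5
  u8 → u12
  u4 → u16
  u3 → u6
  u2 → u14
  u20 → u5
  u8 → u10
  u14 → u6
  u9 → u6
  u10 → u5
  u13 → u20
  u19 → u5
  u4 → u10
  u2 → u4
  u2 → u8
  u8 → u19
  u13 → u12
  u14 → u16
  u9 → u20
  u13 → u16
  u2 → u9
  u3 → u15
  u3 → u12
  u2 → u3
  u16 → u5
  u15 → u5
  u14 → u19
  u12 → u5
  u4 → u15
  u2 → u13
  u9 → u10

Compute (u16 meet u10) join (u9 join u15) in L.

u5

u16 ∧ u10 = u4
u9 ∨ u15 = u5
u4 ∨ u5 = u5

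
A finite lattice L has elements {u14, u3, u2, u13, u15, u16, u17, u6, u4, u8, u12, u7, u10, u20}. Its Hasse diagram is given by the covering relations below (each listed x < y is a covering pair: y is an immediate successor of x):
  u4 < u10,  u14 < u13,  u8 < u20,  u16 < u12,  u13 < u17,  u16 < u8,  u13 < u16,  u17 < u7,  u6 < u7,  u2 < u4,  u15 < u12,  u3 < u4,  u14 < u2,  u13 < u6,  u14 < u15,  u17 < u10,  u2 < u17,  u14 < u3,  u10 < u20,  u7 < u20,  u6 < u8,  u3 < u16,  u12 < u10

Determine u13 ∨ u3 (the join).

u16

Common upper bounds of {u13, u3}: u10, u12, u16, u20, u8.
The least among these is u16.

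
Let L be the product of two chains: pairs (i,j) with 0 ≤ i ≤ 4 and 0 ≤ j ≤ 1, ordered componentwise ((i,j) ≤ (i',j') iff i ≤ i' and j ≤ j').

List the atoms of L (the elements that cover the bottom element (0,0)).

(0,1), (1,0)

The atoms are exactly the elements that cover (0,0): (0,1), (1,0).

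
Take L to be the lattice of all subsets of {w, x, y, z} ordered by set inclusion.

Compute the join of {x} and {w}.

Under ⊆, join is union: {x} ∪ {w} = {w,x}.

{w,x}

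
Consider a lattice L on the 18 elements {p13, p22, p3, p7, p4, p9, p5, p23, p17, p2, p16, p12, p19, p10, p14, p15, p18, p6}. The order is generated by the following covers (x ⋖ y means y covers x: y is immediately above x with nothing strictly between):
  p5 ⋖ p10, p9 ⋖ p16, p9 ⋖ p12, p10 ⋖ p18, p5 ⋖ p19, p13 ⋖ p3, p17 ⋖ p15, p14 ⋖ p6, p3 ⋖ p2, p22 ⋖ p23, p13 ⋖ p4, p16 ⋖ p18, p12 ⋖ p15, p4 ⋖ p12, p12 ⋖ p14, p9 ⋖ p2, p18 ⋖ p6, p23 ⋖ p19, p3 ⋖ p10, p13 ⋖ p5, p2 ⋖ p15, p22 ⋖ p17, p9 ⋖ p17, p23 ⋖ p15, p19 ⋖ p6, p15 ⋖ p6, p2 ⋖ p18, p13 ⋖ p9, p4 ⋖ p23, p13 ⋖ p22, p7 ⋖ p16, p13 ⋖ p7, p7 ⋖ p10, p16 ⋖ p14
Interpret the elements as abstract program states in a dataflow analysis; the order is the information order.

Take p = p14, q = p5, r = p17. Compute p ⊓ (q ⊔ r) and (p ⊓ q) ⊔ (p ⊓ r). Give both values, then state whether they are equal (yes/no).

p14; p9; no

q ⊔ r = p6, so p ⊓ (q ⊔ r) = p14 ⊓ p6 = p14.
p ⊓ q = p13 and p ⊓ r = p9, so (p ⊓ q) ⊔ (p ⊓ r) = p13 ⊔ p9 = p9.
Equal: no.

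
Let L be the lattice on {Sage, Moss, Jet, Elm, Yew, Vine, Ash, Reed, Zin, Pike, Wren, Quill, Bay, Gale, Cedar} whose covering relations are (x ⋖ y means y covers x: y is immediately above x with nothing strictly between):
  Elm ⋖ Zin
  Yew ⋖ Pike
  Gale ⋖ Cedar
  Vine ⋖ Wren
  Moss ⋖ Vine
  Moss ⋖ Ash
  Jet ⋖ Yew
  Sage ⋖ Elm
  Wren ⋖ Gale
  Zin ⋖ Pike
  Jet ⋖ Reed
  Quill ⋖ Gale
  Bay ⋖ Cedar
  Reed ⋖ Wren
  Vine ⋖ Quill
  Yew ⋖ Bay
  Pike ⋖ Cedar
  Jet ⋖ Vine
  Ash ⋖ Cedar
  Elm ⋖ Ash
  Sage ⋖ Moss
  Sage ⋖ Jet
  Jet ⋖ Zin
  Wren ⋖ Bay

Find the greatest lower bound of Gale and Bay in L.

Common lower bounds of {Gale, Bay}: Jet, Moss, Reed, Sage, Vine, Wren.
The greatest among these is Wren.

Wren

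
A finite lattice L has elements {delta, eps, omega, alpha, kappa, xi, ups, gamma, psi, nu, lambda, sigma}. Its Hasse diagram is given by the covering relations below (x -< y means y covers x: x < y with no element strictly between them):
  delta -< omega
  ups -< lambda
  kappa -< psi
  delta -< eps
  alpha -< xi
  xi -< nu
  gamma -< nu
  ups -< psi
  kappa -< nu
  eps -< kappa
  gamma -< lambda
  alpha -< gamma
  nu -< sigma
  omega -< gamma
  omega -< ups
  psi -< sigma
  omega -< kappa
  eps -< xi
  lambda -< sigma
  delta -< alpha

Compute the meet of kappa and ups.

Common lower bounds of {kappa, ups}: delta, omega.
The greatest among these is omega.

omega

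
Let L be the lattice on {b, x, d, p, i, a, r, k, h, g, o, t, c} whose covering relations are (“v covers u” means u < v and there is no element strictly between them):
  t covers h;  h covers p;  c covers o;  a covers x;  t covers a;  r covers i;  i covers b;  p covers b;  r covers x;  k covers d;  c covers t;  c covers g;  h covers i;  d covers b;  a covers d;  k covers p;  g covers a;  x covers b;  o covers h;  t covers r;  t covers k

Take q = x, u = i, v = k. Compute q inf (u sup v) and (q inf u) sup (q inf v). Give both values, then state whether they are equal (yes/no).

x; b; no

u sup v = t, so q inf (u sup v) = x inf t = x.
q inf u = b and q inf v = b, so (q inf u) sup (q inf v) = b sup b = b.
Equal: no.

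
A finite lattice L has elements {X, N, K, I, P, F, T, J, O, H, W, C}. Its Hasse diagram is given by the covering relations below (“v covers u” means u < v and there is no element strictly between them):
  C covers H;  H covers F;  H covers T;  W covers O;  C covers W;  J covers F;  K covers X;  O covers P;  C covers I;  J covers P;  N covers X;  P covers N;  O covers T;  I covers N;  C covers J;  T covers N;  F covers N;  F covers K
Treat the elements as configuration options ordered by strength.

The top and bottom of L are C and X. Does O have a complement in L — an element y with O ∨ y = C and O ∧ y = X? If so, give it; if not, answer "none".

K

Need y with O ∨ y = C and O ∧ y = X.
Checking each element gives: K.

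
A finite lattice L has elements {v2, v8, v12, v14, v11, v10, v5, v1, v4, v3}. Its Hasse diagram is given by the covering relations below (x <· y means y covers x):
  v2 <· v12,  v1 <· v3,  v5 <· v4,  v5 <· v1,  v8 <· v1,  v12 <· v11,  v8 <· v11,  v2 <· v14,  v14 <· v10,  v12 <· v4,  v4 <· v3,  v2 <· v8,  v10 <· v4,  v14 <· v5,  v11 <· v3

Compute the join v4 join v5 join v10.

v4

Common upper bounds of {v4, v5, v10}: v3, v4.
The least among these is v4.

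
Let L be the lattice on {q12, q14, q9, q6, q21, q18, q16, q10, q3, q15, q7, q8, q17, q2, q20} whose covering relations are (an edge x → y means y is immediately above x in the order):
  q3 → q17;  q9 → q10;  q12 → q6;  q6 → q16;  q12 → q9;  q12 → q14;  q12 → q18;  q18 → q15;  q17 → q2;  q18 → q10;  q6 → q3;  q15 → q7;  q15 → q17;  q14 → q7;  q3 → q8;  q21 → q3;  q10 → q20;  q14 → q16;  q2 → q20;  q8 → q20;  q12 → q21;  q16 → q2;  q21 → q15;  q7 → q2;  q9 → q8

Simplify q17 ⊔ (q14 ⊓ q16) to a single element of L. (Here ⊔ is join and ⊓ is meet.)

q14 ∧ q16 = q14
q17 ∨ q14 = q2

q2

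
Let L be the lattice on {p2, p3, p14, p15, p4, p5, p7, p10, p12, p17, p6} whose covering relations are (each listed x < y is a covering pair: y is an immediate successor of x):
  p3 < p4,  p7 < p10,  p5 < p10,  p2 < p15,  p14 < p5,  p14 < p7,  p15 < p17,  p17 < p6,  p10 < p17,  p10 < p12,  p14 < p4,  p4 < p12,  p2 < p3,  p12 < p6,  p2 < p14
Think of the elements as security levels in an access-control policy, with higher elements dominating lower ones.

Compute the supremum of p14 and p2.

p14

Common upper bounds of {p14, p2}: p10, p12, p14, p17, p4, p5, p6, p7.
The least among these is p14.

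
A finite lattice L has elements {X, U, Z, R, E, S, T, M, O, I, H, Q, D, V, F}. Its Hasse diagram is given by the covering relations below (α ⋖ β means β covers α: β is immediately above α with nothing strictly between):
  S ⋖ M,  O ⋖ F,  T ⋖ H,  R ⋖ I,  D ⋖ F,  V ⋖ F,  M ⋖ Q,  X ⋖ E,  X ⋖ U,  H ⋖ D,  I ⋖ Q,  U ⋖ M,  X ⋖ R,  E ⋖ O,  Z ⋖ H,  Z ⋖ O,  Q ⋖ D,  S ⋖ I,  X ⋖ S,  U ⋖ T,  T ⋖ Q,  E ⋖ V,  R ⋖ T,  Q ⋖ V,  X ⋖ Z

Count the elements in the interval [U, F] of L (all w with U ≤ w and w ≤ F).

8

The interval [U, F] = {D, F, H, M, Q, T, U, V}, which has 8 elements.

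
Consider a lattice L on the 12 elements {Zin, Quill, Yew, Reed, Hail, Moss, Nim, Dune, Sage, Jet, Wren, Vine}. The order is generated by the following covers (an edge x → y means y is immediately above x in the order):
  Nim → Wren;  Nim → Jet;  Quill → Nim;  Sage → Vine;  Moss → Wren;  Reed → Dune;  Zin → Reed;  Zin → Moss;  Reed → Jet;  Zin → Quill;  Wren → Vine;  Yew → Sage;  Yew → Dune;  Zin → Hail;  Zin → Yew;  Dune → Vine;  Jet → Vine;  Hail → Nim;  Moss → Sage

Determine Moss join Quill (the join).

Common upper bounds of {Moss, Quill}: Vine, Wren.
The least among these is Wren.

Wren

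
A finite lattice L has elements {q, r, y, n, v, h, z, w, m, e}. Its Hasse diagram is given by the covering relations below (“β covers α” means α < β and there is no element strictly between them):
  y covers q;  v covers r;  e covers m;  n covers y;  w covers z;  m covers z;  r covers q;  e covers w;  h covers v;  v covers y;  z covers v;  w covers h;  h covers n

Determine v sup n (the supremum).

h

Common upper bounds of {v, n}: e, h, w.
The least among these is h.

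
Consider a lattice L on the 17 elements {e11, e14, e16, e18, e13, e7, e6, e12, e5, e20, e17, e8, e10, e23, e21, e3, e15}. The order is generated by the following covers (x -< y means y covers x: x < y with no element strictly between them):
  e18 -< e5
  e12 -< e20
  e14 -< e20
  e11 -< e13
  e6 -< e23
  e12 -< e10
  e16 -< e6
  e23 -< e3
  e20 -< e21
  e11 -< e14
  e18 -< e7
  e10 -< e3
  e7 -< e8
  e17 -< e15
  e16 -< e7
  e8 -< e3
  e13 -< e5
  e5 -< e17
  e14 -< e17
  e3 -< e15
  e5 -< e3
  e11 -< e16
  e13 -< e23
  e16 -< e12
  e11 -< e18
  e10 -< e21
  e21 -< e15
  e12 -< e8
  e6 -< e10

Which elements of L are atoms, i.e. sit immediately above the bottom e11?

e13, e14, e16, e18

The atoms are exactly the elements that cover e11: e13, e14, e16, e18.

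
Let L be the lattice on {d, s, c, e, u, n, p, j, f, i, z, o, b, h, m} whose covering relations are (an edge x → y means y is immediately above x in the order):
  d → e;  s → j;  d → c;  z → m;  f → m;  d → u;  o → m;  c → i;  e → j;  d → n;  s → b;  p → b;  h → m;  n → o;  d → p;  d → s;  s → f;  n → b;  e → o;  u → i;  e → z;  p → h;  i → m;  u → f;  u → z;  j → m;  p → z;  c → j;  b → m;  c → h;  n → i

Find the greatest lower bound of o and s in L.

Common lower bounds of {o, s}: d.
The greatest among these is d.

d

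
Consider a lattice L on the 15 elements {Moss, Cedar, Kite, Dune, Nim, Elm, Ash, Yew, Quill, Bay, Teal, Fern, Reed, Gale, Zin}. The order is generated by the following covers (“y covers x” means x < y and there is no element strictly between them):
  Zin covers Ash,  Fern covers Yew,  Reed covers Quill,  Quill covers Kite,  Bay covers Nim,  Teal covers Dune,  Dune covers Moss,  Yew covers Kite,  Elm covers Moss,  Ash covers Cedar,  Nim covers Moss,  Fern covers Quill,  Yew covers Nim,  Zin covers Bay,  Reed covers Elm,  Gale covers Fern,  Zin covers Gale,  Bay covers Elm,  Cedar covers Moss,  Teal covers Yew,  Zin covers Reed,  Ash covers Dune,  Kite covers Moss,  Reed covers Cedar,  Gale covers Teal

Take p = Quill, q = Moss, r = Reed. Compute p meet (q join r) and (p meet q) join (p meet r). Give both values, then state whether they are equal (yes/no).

Quill; Quill; yes

q join r = Reed, so p meet (q join r) = Quill meet Reed = Quill.
p meet q = Moss and p meet r = Quill, so (p meet q) join (p meet r) = Moss join Quill = Quill.
Equal: yes.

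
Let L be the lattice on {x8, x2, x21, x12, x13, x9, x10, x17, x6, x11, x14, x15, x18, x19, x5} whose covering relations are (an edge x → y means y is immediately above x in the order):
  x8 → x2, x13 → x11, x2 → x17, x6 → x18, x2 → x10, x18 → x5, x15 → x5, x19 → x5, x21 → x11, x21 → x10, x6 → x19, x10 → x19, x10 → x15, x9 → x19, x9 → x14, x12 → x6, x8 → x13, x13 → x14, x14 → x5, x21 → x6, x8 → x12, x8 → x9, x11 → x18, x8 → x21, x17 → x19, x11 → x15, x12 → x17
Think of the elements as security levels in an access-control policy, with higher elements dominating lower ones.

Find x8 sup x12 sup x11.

Common upper bounds of {x8, x12, x11}: x18, x5.
The least among these is x18.

x18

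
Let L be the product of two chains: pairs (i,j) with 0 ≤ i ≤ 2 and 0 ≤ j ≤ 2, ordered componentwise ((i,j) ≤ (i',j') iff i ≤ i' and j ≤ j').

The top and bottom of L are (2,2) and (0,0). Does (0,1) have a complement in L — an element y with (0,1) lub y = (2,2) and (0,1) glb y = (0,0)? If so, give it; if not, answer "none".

For every candidate y, either (0,1) ∨ y ≠ (2,2) or (0,1) ∧ y ≠ (0,0); no complement exists.

none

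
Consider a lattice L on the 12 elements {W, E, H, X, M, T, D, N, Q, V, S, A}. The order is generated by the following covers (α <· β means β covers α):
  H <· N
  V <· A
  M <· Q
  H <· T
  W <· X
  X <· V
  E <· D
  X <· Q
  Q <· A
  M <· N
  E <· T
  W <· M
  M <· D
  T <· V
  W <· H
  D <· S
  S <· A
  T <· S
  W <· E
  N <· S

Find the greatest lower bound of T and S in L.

T

Common lower bounds of {T, S}: E, H, T, W.
The greatest among these is T.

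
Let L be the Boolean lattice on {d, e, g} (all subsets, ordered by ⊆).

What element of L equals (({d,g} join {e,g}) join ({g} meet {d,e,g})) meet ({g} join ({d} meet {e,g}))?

{g}

{d,g} ∨ {e,g} = {d,e,g}
{g} ∧ {d,e,g} = {g}
{d,e,g} ∨ {g} = {d,e,g}
{d} ∧ {e,g} = {}
{g} ∨ {} = {g}
{d,e,g} ∧ {g} = {g}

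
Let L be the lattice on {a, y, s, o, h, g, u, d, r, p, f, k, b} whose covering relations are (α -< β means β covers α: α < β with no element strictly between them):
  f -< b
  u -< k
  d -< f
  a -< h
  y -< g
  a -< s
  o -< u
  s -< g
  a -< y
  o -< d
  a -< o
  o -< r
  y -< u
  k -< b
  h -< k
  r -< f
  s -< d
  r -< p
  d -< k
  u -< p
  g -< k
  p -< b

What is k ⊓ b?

k

Common lower bounds of {k, b}: a, d, g, h, k, o, s, u, y.
The greatest among these is k.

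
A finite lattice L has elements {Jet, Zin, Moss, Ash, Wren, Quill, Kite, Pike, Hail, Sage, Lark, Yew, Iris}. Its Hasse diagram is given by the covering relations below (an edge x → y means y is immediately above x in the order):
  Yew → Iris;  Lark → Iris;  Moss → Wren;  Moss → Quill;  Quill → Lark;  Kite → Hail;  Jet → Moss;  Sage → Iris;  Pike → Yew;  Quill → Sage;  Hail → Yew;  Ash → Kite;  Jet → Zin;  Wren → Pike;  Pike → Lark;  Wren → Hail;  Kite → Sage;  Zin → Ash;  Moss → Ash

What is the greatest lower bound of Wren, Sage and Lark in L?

Common lower bounds of {Wren, Sage, Lark}: Jet, Moss.
The greatest among these is Moss.

Moss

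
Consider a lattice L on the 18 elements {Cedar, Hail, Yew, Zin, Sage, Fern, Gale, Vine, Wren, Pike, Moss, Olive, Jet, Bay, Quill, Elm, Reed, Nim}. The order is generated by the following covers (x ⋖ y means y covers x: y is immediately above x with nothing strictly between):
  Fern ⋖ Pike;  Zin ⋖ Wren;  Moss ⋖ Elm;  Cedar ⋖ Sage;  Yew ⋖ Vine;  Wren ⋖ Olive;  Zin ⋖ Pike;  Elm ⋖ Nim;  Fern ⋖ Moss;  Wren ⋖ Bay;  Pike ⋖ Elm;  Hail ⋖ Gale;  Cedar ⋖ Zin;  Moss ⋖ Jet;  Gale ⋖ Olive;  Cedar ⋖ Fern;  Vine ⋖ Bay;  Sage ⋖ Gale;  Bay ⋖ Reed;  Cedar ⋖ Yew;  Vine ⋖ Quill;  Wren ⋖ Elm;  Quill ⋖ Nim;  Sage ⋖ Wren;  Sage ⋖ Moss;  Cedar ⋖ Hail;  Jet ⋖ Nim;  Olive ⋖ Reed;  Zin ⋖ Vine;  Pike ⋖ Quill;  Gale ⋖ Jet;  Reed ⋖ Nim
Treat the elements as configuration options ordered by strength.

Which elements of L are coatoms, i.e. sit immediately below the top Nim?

The coatoms are exactly the elements covered by Nim: Elm, Jet, Quill, Reed.

Elm, Jet, Quill, Reed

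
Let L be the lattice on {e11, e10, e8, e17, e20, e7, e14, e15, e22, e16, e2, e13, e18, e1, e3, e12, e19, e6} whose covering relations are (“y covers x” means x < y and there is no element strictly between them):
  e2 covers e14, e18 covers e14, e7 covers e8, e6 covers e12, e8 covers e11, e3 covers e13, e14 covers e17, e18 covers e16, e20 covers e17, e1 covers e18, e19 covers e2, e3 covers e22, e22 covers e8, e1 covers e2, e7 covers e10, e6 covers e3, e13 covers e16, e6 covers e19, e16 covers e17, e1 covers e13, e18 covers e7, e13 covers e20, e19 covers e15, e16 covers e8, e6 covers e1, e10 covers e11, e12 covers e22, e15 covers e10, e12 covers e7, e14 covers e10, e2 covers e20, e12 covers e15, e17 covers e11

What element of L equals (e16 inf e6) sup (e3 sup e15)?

e16 ∧ e6 = e16
e3 ∨ e15 = e6
e16 ∨ e6 = e6

e6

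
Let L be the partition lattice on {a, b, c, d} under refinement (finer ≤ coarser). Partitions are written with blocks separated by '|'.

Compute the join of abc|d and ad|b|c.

abcd

The join of abc|d and ad|b|c merges any blocks that overlap across the partitions, giving abcd.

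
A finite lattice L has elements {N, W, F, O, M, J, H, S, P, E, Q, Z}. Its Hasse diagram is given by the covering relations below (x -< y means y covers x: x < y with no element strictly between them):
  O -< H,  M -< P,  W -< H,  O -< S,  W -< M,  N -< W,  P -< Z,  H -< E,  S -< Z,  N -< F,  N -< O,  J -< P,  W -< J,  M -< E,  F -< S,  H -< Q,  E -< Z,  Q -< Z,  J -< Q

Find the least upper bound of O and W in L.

H

Common upper bounds of {O, W}: E, H, Q, Z.
The least among these is H.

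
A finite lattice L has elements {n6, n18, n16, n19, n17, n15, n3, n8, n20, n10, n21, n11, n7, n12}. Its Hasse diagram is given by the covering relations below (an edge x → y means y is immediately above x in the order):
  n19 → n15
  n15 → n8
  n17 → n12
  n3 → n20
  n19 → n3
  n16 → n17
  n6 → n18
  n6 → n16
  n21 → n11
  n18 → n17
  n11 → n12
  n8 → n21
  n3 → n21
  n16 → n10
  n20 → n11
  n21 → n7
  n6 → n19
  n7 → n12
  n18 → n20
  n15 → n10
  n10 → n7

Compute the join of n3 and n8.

n21

Common upper bounds of {n3, n8}: n11, n12, n21, n7.
The least among these is n21.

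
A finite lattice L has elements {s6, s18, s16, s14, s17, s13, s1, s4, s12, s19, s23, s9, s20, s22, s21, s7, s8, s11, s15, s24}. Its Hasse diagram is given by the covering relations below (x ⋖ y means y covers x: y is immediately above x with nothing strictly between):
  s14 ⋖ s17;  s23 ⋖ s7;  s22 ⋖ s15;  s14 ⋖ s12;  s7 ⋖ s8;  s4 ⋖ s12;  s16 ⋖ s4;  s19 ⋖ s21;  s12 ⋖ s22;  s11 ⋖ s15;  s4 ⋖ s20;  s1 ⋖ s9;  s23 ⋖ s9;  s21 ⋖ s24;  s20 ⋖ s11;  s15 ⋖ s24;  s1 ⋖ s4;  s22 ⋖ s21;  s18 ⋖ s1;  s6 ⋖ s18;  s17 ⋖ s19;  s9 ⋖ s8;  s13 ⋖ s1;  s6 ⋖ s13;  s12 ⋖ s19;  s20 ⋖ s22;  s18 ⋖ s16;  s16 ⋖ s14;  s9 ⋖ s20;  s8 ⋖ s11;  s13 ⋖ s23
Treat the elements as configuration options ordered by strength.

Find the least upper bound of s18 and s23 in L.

s9

Common upper bounds of {s18, s23}: s11, s15, s20, s21, s22, s24, s8, s9.
The least among these is s9.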